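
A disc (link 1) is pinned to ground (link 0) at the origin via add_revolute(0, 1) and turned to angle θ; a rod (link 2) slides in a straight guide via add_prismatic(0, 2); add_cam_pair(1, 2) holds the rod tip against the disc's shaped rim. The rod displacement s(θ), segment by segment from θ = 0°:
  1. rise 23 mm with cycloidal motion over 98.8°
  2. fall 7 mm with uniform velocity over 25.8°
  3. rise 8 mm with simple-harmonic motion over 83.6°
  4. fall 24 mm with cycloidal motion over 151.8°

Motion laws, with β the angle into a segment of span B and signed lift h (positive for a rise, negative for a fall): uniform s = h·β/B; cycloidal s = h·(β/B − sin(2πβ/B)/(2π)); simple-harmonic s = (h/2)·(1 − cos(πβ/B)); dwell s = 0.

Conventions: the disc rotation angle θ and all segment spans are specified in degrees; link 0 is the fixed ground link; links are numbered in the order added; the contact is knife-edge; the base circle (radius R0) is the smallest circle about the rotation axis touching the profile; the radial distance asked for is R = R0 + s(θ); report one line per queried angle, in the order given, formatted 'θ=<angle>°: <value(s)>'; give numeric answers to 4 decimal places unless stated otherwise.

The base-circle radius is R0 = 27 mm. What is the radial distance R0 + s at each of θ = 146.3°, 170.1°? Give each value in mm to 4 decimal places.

segment 1 (0° to 98.8°, cycloidal, h = 23) is passed completely: s = 0.0000 + (23) = 23.0000
segment 2 (98.8° to 124.6°, uniform, h = -7) is passed completely: s = 23.0000 + (-7) = 16.0000
θ = 146.3° falls in segment 3 (124.6° to 208.2°, simple-harmonic, h = 8): β = 146.3 − 124.6 = 21.7°, B = 83.6°; Δs = 8/2·(1 − cos(π·0.2596)) = 1.2579; s = 16.0000 + 1.2579 = 17.2579
θ = 170.1° falls in segment 3 (124.6° to 208.2°, simple-harmonic, h = 8): β = 170.1 − 124.6 = 45.5°, B = 83.6°; Δs = 8/2·(1 − cos(π·0.5443)) = 4.5544; s = 16.0000 + 4.5544 = 20.5544
θ=146.3°: R = R0 + s = 27 + 17.2579 = 44.2579
θ=170.1°: R = R0 + s = 27 + 20.5544 = 47.5544

θ=146.3°: 44.2579
θ=170.1°: 47.5544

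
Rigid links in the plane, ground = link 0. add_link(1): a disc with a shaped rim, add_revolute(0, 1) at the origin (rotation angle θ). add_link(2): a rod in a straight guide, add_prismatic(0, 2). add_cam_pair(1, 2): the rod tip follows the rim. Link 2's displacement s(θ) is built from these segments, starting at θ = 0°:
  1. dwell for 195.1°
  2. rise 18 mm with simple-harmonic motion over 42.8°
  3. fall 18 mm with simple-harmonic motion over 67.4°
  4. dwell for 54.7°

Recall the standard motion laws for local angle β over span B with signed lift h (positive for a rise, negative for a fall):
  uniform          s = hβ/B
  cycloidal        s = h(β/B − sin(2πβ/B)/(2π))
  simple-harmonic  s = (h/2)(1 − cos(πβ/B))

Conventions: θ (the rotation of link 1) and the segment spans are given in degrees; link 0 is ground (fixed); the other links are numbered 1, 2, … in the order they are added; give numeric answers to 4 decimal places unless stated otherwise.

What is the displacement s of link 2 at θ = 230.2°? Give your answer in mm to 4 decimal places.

segment 1 (0° to 195.1°, dwell): s unchanged at 0.0000
θ = 230.2° falls in segment 2 (195.1° to 237.9°, simple-harmonic, h = 18): β = 230.2 − 195.1 = 35.1°, B = 42.8°; Δs = 18/2·(1 − cos(π·0.8201)) = 16.6004; s = 0.0000 + 16.6004 = 16.6004

16.6004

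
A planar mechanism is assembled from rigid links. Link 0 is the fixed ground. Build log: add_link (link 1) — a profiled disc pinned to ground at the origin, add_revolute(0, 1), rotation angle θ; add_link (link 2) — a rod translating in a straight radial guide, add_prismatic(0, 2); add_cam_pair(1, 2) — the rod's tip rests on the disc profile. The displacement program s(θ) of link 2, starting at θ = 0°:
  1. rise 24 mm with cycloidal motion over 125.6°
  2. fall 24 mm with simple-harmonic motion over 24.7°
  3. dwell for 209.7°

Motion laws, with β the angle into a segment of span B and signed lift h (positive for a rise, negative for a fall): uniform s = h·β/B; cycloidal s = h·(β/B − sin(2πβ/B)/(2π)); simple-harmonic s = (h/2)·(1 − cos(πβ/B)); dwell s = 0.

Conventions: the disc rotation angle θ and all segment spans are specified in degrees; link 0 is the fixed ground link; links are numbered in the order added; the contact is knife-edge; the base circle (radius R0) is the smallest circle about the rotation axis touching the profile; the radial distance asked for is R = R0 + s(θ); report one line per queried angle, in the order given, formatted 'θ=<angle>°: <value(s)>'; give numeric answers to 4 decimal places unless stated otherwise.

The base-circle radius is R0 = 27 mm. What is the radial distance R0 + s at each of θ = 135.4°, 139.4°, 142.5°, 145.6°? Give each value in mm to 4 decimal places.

seg 1 [0°–125.6°] cycloidal, h=24: full span → s += 24 → s = 24.0000
seg 2 [125.6°–150.3°] simple-harmonic, h=-24: θ=135.4° here. β=9.8, B=24.7. -24/2·(1 − cos(π·0.3968)) = -8.1759 → s = 15.8241
seg 2 [125.6°–150.3°] simple-harmonic, h=-24: θ=139.4° here. β=13.8, B=24.7. -24/2·(1 − cos(π·0.5587)) = -14.2006 → s = 9.7994
seg 2 [125.6°–150.3°] simple-harmonic, h=-24: θ=142.5° here. β=16.9, B=24.7. -24/2·(1 − cos(π·0.6842)) = -18.5634 → s = 5.4366
seg 2 [125.6°–150.3°] simple-harmonic, h=-24: θ=145.6° here. β=20, B=24.7. -24/2·(1 − cos(π·0.8097)) = -21.9190 → s = 2.0810
θ=135.4°: R = R0 + s = 27 + 15.8241 = 42.8241
θ=139.4°: R = R0 + s = 27 + 9.7994 = 36.7994
θ=142.5°: R = R0 + s = 27 + 5.4366 = 32.4366
θ=145.6°: R = R0 + s = 27 + 2.0810 = 29.0810

θ=135.4°: 42.8241
θ=139.4°: 36.7994
θ=142.5°: 32.4366
θ=145.6°: 29.0810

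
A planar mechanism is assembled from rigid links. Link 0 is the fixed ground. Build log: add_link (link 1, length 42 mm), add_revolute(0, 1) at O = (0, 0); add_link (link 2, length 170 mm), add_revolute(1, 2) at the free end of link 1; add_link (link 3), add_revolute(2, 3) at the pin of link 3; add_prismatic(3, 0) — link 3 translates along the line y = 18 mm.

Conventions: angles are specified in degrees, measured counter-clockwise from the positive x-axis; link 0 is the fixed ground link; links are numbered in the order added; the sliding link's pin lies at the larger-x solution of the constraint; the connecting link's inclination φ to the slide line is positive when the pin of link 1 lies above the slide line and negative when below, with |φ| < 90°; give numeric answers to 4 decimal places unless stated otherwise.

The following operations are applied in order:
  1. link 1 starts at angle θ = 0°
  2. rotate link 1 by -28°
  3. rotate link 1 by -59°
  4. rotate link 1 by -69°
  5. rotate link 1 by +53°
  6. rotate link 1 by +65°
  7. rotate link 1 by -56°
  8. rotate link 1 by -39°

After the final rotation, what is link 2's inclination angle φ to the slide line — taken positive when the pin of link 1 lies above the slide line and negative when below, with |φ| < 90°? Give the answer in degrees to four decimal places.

geometry: r = 42 mm, L = 170 mm, e = 18 mm; θ starts at 0°
rotate link 1 by -28°: θ ← 0° -28° = -28°
rotate link 1 by -59°: θ ← -28° -59° = -87°
rotate link 1 by -69°: θ ← -87° -69° = -156°
rotate link 1 by +53°: θ ← -156° +53° = -103°
rotate link 1 by +65°: θ ← -103° +65° = -38°
rotate link 1 by -56°: θ ← -38° -56° = -94°
rotate link 1 by -39°: θ ← -94° -39° = -133°
h = r sin θ − e = -30.716855 − 18 = -48.716855
sin φ = h / L = -48.716855 / 170 = -0.28656974
φ = arcsin(-0.28656974) = -16.652702°

-16.6527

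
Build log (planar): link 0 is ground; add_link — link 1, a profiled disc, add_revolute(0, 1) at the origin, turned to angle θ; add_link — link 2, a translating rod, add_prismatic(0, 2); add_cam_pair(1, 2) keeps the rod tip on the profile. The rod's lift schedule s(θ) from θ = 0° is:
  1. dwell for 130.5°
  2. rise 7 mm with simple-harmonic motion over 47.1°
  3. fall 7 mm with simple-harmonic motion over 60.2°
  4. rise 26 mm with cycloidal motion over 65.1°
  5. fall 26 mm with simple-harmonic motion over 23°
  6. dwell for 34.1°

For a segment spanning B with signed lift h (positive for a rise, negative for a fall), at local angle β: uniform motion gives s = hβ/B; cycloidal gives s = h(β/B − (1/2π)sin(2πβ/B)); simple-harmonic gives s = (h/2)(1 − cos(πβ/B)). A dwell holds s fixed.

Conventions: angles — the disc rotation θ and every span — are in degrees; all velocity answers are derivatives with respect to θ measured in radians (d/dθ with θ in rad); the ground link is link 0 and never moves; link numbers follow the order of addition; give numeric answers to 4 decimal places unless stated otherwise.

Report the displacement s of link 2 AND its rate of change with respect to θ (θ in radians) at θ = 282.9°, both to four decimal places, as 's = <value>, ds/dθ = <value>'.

seg 1 [0°–130.5°] dwell: s stays 0.0000
seg 2 [130.5°–177.6°] simple-harmonic, h=7: full span → s += 7 → s = 7.0000
seg 3 [177.6°–237.8°] simple-harmonic, h=-7: full span → s += -7 → s = 0.0000
seg 4 [237.8°–302.9°] cycloidal, h=26: θ=282.9° here. β=45.1, B=65.1. 26·(0.6928 − sin(2π·0.6928)/(2π)) = 21.8858 → s = 21.8858
velocity in seg [237.8°–302.9°] (cycloidal), θ in radians: β = 45.1° = 0.7871 rad, B = 65.1° = 1.1362 rad; ds/dθ = (h/B)(1 − cos(2πβ/B)) = (26/1.1362)(1 − cos(2π·0.6928)) = 30.933993 mm/rad

s = 21.8858, ds/dθ = 30.9340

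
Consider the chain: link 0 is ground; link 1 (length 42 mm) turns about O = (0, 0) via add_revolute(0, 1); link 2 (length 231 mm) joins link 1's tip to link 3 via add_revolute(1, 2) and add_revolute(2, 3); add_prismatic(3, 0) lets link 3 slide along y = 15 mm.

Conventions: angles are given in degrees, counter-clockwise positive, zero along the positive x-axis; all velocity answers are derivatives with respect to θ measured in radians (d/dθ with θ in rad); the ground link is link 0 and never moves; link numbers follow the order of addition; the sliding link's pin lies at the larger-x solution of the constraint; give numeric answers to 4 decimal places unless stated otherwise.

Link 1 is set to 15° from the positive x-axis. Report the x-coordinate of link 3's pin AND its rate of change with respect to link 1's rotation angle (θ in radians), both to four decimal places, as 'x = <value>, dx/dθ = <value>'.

geometry: r = 42 mm, L = 231 mm, e = 15 mm
crank pin P = (r cos θ, r sin θ) = (40.568885, 10.870400)
h = r sin θ − e = 10.870400 − 15 = -4.129600
x = r cos θ + √(L² − h²) = 40.568885 + 230.963085 = 271.531969
dx/dθ = −r sin θ − h·r cos θ/√(L² − h²) (θ in radians; h = -4.129600) = -10.145032

x = 271.5320, dx/dθ = -10.1450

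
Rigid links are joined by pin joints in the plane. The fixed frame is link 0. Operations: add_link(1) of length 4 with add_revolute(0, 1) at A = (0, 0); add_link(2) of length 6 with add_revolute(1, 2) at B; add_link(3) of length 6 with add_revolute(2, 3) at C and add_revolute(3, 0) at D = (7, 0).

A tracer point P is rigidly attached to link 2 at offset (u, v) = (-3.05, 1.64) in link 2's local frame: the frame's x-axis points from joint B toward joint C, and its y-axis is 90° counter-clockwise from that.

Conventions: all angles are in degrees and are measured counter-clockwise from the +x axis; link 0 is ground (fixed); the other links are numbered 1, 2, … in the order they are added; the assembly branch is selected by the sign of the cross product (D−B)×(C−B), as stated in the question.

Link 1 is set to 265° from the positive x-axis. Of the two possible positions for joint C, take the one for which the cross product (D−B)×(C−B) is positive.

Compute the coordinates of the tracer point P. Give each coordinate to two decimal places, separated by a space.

A=(0,0), D=(7.00,0)
B = A + 4.00·(cos265°, sin265°) = (-0.3486, -3.9848)
|BD| = 8.3595
circle(B,6.00) ∩ circle(D,6.00): a=4.1797, h=4.3046
  candidates: C₊=(1.2738,1.7917) cross=35.984; C₋=(5.3776,-5.7765) cross=-35.984
  branch + wants cross > 0 → take C=(1.2738,1.7917) (cross=35.984)
ex = (C−B)/|BC| = (0.2704,0.9627); ey = (-0.9627,0.2704)
P = B + -3.05·ex + 1.64·ey = (-2.7522,-6.4777)

-2.75 -6.48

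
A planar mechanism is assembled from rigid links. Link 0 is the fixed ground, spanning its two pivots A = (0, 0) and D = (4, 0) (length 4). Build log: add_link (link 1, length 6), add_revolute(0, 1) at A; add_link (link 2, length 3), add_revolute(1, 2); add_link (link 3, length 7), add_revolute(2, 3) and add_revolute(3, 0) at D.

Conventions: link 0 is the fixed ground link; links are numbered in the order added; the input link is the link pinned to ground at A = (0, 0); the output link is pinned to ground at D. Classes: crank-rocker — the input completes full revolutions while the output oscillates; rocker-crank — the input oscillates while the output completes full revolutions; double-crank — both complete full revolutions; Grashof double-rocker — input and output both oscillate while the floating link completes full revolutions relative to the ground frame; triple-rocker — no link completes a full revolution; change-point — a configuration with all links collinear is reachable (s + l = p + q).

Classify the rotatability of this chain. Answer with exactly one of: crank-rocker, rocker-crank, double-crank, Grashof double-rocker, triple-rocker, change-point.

lengths: ground=4, input=6, coupler=3, output=7
sorted: s=3 (shortest), l=7 (longest), p+q=10
s + l = 10 vs p + q = 10
s + l = p + q → change-point (collinear configuration reachable)

change-point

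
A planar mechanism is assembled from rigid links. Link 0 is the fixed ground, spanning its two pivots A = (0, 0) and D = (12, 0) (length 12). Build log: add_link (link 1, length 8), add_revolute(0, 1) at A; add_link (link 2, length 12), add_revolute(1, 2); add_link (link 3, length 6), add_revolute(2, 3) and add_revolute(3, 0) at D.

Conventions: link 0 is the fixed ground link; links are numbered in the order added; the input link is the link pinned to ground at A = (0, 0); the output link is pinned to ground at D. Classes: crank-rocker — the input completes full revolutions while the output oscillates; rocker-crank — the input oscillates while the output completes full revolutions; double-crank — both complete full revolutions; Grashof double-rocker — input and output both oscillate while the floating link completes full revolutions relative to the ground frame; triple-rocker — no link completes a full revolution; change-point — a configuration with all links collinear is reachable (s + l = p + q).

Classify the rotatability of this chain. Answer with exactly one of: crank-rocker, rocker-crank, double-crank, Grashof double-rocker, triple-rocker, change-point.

lengths: ground=12, input=8, coupler=12, output=6
sorted: s=6 (shortest), l=12 (longest), p+q=20
s + l = 18 vs p + q = 20
s + l < p + q (Grashof) with shortest = output link → rocker-crank

rocker-crank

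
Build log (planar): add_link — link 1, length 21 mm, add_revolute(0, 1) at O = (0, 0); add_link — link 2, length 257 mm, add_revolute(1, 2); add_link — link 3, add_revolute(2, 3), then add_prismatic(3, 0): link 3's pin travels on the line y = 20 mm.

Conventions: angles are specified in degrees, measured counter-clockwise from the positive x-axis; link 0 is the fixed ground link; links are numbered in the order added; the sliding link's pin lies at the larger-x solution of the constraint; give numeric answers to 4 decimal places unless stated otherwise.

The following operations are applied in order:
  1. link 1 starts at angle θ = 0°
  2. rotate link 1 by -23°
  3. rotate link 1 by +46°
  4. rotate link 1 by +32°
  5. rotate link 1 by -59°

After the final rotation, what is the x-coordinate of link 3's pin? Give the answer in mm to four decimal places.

geometry: r = 21 mm, L = 257 mm, e = 20 mm; θ starts at 0°
rotate link 1 by -23°: θ ← 0° -23° = -23°
rotate link 1 by +46°: θ ← -23° +46° = 23°
rotate link 1 by +32°: θ ← 23° +32° = 55°
rotate link 1 by -59°: θ ← 55° -59° = -4°
crank pin P = (r cos θ, r sin θ) = (20.948845, -1.464886)
h = r sin θ − e = -1.464886 − 20 = -21.464886
x = r cos θ + √(L² − h²) = 20.948845 + 256.102047 = 277.050892

277.0509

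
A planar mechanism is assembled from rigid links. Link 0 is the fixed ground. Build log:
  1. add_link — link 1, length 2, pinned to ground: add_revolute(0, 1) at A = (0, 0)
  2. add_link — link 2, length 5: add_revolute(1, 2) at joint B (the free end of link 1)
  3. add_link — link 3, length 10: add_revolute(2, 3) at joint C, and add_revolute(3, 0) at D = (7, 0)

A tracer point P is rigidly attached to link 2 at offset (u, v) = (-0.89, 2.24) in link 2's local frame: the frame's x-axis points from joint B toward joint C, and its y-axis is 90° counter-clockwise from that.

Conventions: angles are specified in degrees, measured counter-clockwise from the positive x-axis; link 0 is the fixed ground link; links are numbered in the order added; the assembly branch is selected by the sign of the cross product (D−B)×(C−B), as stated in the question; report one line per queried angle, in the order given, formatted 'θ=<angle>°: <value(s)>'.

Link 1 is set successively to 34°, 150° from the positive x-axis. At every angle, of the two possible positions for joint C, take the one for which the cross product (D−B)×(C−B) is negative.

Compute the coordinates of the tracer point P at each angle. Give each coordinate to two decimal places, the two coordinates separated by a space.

A=(0,0), D=(7.00,0)
θ=34°: B = A + 2.00·(cos34°, sin34°) = (1.6581, 1.1184)
θ=34°: |BD| = 5.4577
θ=34°: circle(B,5.00) ∩ circle(D,10.00): a=-4.1421, h=2.8005
θ=34°:   candidates: C₊=(-1.8223,4.7083) cross=15.285; C₋=(-2.9700,-0.7739) cross=-15.285
θ=34°:   branch - wants cross < 0 → take C=(-2.9700,-0.7739) (cross=-15.285)
θ=34°: ex = (C−B)/|BC| = (-0.9256,-0.3785); ey = (0.3785,-0.9256)
θ=34°: P = B + -0.89·ex + 2.24·ey = (3.3296,-0.6182)
θ=150°: B = A + 2.00·(cos150°, sin150°) = (-1.7321, 1.0000)
θ=150°: |BD| = 8.7891
θ=150°: circle(B,5.00) ∩ circle(D,10.00): a=0.1279, h=4.9984
θ=150°:   candidates: C₊=(-1.0363,5.9514) cross=43.931; C₋=(-2.1737,-3.9805) cross=-43.931
θ=150°:   branch - wants cross < 0 → take C=(-2.1737,-3.9805) (cross=-43.931)
θ=150°: ex = (C−B)/|BC| = (-0.0883,-0.9961); ey = (0.9961,-0.0883)
θ=150°: P = B + -0.89·ex + 2.24·ey = (0.5778,1.6887)

θ=34°: 3.33 -0.62
θ=150°: 0.58 1.69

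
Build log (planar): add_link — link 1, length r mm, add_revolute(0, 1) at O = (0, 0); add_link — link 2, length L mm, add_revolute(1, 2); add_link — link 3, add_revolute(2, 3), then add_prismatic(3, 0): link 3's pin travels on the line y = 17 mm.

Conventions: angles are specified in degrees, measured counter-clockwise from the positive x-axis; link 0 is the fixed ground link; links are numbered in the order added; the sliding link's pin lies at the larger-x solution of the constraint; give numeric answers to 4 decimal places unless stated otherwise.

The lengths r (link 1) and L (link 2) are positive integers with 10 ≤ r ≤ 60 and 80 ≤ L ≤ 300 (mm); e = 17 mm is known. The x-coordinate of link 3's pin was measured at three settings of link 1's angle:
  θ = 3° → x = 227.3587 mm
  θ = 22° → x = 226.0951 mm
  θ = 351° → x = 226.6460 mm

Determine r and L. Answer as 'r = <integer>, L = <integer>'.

constraint per measurement: (x − r cos θ)² + (r sin θ − e)² = L²
subtracting the θ₁ and θ₂ equations cancels the r² and L² terms:
r = (x₁² − x₂²) / (2[(x₁cos θ₁ + e sin θ₁) − (x₂cos θ₂ + e sin θ₂)]) = 24.0008 → r = 24
L² = (x₁ − r cos θ₁)² + (r sin θ₁ − e)² = 41616.0109 → L = 204.0000 → L = 204
check at θ₃=351°: x = 226.6460 (printed 226.6460) ✓

r = 24, L = 204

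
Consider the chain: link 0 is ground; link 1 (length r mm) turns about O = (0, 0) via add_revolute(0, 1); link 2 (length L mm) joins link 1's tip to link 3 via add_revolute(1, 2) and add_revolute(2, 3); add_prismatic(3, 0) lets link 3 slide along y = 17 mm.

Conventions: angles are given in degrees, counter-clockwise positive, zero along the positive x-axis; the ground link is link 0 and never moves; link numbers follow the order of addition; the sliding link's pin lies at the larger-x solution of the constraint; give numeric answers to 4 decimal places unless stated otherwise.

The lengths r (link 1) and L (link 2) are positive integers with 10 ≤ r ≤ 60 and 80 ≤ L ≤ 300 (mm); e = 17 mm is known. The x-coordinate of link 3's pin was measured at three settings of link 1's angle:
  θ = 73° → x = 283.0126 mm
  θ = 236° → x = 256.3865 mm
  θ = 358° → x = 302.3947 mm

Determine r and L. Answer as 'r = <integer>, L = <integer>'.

constraint per measurement: (x − r cos θ)² + (r sin θ − e)² = L²
subtracting the θ₁ and θ₂ equations cancels the r² and L² terms:
r = (x₁² − x₂²) / (2[(x₁cos θ₁ + e sin θ₁) − (x₂cos θ₂ + e sin θ₂)]) = 28.0001 → r = 28
L² = (x₁ − r cos θ₁)² + (r sin θ₁ − e)² = 75625.0166 → L = 275.0000 → L = 275
check at θ₃=358°: x = 302.3947 (printed 302.3947) ✓

r = 28, L = 275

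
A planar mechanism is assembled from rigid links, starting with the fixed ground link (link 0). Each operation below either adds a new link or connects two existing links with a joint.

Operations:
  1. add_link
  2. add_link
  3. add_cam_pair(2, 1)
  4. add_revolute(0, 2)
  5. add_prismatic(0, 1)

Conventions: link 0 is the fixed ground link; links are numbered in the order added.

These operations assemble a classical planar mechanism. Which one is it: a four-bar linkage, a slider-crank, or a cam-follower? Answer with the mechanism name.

links: 3 (incl. ground); joints: 1 revolute, 1 prismatic, 1 higher (cam) pair, forming one closed loop
3 links, revolute + prismatic + higher pair in one loop → cam-follower

cam-follower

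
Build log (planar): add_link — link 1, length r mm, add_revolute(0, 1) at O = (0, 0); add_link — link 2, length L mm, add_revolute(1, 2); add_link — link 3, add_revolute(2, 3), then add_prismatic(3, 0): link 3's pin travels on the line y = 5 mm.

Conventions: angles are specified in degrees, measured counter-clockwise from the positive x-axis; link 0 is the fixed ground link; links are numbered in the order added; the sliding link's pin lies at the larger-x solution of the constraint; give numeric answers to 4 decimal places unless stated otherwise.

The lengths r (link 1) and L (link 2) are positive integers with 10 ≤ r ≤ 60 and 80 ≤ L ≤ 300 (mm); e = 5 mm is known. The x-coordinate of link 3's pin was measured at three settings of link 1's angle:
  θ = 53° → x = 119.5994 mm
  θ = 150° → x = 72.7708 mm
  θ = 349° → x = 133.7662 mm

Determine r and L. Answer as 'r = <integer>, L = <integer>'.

constraint per measurement: (x − r cos θ)² + (r sin θ − e)² = L²
subtracting the θ₁ and θ₂ equations cancels the r² and L² terms:
r = (x₁² − x₂²) / (2[(x₁cos θ₁ + e sin θ₁) − (x₂cos θ₂ + e sin θ₂)]) = 33.0000 → r = 33
L² = (x₁ − r cos θ₁)² + (r sin θ₁ − e)² = 10404.0035 → L = 102.0000 → L = 102
check at θ₃=349°: x = 133.7662 (printed 133.7662) ✓

r = 33, L = 102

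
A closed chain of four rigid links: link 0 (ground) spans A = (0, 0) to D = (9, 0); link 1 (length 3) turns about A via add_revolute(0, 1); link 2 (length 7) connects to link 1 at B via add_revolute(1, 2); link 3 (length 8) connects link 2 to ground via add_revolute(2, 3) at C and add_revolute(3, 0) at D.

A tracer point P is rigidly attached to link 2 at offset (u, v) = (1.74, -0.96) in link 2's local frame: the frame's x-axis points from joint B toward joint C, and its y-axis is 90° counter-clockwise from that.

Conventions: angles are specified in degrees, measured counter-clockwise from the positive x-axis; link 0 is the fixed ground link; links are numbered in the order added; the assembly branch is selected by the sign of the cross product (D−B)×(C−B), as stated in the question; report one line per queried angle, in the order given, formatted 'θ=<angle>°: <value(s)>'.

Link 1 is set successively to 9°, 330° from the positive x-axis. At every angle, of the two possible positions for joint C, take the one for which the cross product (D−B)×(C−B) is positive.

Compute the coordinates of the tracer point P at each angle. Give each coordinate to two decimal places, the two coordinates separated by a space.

A=(0,0), D=(9.00,0)
θ=9°: B = A + 3.00·(cos9°, sin9°) = (2.9631, 0.4693)
θ=9°: |BD| = 6.0551
θ=9°: circle(B,7.00) ∩ circle(D,8.00): a=1.7890, h=6.7675
θ=9°:   candidates: C₊=(5.2712,7.0778) cross=40.978; C₋=(4.2221,-6.4165) cross=-40.978
θ=9°:   branch + wants cross > 0 → take C=(5.2712,7.0778) (cross=40.978)
θ=9°: ex = (C−B)/|BC| = (0.3297,0.9441); ey = (-0.9441,0.3297)
θ=9°: P = B + 1.74·ex + -0.96·ey = (4.4431,1.7955)
θ=330°: B = A + 3.00·(cos330°, sin330°) = (2.5981, -1.5000)
θ=330°: |BD| = 6.5753
θ=330°: circle(B,7.00) ∩ circle(D,8.00): a=2.1470, h=6.6626
θ=330°:   candidates: C₊=(3.1686,5.4767) cross=43.809; C₋=(6.2084,-7.4971) cross=-43.809
θ=330°:   branch + wants cross > 0 → take C=(3.1686,5.4767) (cross=43.809)
θ=330°: ex = (C−B)/|BC| = (0.0815,0.9967); ey = (-0.9967,0.0815)
θ=330°: P = B + 1.74·ex + -0.96·ey = (3.6967,0.1560)

θ=9°: 4.44 1.80
θ=330°: 3.70 0.16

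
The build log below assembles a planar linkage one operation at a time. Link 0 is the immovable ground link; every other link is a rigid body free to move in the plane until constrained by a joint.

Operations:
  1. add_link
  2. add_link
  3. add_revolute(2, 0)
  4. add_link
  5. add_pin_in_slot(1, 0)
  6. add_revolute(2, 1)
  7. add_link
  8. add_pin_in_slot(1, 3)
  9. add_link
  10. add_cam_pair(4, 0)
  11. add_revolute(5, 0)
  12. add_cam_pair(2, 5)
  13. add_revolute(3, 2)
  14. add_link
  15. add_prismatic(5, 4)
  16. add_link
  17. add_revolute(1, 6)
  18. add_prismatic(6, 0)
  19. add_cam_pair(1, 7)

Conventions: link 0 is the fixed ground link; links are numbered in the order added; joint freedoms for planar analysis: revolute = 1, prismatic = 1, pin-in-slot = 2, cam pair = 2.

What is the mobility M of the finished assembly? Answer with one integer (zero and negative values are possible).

link 0 = ground. State L|J1|J2 = 1|0|0
+link1  2|0|0
+link2  3|0|0
R(2,0) f=1→J1  3|1|0
+link3  4|1|0
PS(1,0) f=2→J2  4|1|1
R(2,1) f=1→J1  4|2|1
+link4  5|2|1
PS(1,3) f=2→J2  5|2|2
+link5  6|2|2
C(4,0) f=2→J2  6|2|3
R(5,0) f=1→J1  6|3|3
C(2,5) f=2→J2  6|3|4
R(3,2) f=1→J1  6|4|4
+link6  7|4|4
P(5,4) f=1→J1  7|5|4
+link7  8|5|4
R(1,6) f=1→J1  8|6|4
P(6,0) f=1→J1  8|7|4
C(1,7) f=2→J2  8|7|5
M = 3(8−1)−2·7−5 = 21−14−5 = 2

M = 2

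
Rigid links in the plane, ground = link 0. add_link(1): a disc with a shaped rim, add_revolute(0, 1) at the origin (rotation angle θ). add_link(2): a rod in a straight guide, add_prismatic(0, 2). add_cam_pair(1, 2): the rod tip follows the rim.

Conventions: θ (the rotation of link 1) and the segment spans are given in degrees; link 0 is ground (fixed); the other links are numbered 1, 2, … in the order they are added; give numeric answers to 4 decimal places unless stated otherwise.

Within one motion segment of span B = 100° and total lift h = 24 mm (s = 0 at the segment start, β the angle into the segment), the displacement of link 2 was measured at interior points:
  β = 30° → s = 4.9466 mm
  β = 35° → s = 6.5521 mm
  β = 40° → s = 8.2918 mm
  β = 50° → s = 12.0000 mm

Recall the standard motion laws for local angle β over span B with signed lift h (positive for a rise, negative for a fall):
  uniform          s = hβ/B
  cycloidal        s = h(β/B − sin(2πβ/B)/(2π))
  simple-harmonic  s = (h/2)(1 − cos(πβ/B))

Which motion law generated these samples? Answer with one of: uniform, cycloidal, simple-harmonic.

candidates at β/B = r: uniform s = h·r (linear in β); cycloidal s = h·(r − sin(2πr)/(2π)); simple-harmonic s = (h/2)(1 − cos(πr))
β=30°: printed 4.9466 | uniform 7.2000, cycloidal 3.5672, simple-harmonic 4.9466
β=35°: printed 6.5521 | uniform 8.4000, cycloidal 5.3098, simple-harmonic 6.5521
β=40°: printed 8.2918 | uniform 9.6000, cycloidal 7.3548, simple-harmonic 8.2918
β=50°: printed 12.0000 | uniform 12.0000, cycloidal 12.0000, simple-harmonic 12.0000
only one law matches every sample → simple-harmonic

simple-harmonic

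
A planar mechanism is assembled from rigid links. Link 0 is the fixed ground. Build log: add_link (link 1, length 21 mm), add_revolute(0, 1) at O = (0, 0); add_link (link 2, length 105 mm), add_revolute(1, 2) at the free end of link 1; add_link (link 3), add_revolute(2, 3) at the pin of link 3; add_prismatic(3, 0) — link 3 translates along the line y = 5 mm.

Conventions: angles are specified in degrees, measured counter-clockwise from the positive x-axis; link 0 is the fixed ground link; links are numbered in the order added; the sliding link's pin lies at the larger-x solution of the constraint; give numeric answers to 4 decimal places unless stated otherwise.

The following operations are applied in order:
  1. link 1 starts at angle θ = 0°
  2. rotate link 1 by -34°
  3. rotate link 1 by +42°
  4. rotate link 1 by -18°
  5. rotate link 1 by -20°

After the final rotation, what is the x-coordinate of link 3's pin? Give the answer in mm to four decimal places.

geometry: r = 21 mm, L = 105 mm, e = 5 mm; θ starts at 0°
rotate link 1 by -34°: θ ← 0° -34° = -34°
rotate link 1 by +42°: θ ← -34° +42° = 8°
rotate link 1 by -18°: θ ← 8° -18° = -10°
rotate link 1 by -20°: θ ← -10° -20° = -30°
crank pin P = (r cos θ, r sin θ) = (18.186533, -10.500000)
h = r sin θ − e = -10.500000 − 5 = -15.500000
x = r cos θ + √(L² − h²) = 18.186533 + 103.849651 = 122.036184

122.0362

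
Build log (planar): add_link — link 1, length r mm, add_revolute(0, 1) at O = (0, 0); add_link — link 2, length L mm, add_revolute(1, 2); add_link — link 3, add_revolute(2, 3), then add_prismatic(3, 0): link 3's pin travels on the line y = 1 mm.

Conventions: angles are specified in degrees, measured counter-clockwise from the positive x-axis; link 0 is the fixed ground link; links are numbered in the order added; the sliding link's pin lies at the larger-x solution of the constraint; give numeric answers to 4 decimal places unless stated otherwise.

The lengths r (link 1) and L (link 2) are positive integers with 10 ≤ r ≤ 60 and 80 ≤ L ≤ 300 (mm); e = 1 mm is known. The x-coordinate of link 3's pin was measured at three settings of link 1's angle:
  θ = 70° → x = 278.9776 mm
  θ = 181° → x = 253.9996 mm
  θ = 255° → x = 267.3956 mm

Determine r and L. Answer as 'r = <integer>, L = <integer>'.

constraint per measurement: (x − r cos θ)² + (r sin θ − e)² = L²
subtracting the θ₁ and θ₂ equations cancels the r² and L² terms:
r = (x₁² − x₂²) / (2[(x₁cos θ₁ + e sin θ₁) − (x₂cos θ₂ + e sin θ₂)]) = 19.0000 → r = 19
L² = (x₁ − r cos θ₁)² + (r sin θ₁ − e)² = 74528.9866 → L = 273.0000 → L = 273
check at θ₃=255°: x = 267.3956 (printed 267.3956) ✓

r = 19, L = 273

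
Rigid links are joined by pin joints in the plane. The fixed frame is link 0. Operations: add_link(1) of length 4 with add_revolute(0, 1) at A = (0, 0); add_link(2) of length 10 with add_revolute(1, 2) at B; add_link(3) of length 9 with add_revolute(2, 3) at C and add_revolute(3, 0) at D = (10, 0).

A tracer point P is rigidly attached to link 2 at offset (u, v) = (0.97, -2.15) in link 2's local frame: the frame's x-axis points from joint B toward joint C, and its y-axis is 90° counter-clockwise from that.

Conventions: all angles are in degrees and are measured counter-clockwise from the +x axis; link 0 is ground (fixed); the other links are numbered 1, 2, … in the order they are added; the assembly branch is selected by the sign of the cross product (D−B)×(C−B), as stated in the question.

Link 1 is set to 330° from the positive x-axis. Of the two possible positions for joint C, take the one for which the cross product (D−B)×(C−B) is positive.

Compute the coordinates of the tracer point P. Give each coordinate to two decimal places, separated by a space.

A=(0,0), D=(10.00,0)
B = A + 4.00·(cos330°, sin330°) = (3.4641, -2.0000)
|BD| = 6.8351
circle(B,10.00) ∩ circle(D,9.00): a=4.8074, h=8.7686
  candidates: C₊=(5.4953,7.7915) cross=59.934; C₋=(10.6269,-8.9781) cross=-59.934
  branch + wants cross > 0 → take C=(5.4953,7.7915) (cross=59.934)
ex = (C−B)/|BC| = (0.2031,0.9792); ey = (-0.9792,0.2031)
P = B + 0.97·ex + -2.15·ey = (5.7663,-1.4869)

5.77 -1.49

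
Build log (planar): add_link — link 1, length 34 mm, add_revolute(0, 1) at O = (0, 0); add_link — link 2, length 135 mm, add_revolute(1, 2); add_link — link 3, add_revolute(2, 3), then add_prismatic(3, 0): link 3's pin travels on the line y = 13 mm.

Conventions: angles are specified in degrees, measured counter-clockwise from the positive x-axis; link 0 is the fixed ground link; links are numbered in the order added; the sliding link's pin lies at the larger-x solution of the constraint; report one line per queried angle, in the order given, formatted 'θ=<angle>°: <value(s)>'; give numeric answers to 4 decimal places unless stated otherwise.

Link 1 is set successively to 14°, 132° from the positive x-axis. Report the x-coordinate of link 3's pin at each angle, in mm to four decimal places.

geometry: r = 34 mm, L = 135 mm, e = 13 mm
θ=14°: crank pin P = (r cos θ, r sin θ) = (32.990055, 8.225344)
θ=14°: h = r sin θ − e = 8.225344 − 13 = -4.774656
θ=14°: x = r cos θ + √(L² − h²) = 32.990055 + 134.915539 = 167.905594
θ=132°: crank pin P = (r cos θ, r sin θ) = (-22.750441, 25.266924)
θ=132°: h = r sin θ − e = 25.266924 − 13 = 12.266924
θ=132°: x = r cos θ + √(L² − h²) = -22.750441 + 134.441521 = 111.691080

θ=14°: 167.9056
θ=132°: 111.6911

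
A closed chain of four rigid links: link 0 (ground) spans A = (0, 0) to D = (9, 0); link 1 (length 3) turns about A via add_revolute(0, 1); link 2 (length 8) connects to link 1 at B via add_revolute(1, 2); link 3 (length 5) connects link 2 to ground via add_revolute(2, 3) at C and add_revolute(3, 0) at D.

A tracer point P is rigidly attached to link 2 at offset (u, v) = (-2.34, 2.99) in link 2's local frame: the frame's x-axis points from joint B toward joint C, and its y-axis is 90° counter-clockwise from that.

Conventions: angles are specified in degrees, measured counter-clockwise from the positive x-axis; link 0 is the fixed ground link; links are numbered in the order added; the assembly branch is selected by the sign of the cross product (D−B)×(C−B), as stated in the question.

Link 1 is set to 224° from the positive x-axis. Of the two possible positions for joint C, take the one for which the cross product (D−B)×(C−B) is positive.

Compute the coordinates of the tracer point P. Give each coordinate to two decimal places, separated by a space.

A=(0,0), D=(9.00,0)
B = A + 3.00·(cos224°, sin224°) = (-2.1580, -2.0840)
|BD| = 11.3510
circle(B,8.00) ∩ circle(D,5.00): a=7.3934, h=3.0558
  candidates: C₊=(4.5487,2.2772) cross=34.686; C₋=(5.6707,-3.7304) cross=-34.686
  branch + wants cross > 0 → take C=(4.5487,2.2772) (cross=34.686)
ex = (C−B)/|BC| = (0.8383,0.5452); ey = (-0.5452,0.8383)
P = B + -2.34·ex + 2.99·ey = (-5.7497,-0.8530)

-5.75 -0.85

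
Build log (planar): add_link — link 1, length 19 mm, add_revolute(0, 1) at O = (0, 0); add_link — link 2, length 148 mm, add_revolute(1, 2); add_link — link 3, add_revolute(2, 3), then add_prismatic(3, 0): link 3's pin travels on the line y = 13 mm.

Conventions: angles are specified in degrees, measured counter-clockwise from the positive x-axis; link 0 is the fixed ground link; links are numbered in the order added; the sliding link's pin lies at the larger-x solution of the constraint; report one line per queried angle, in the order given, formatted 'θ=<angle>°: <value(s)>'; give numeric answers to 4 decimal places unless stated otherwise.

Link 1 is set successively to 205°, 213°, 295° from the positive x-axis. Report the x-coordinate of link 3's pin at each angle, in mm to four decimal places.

geometry: r = 19 mm, L = 148 mm, e = 13 mm
θ=205°: crank pin P = (r cos θ, r sin θ) = (-17.219848, -8.029747)
θ=205°: h = r sin θ − e = -8.029747 − 13 = -21.029747
θ=205°: x = r cos θ + √(L² − h²) = -17.219848 + 146.498293 = 129.278445
θ=213°: crank pin P = (r cos θ, r sin θ) = (-15.934741, -10.348142)
θ=213°: h = r sin θ − e = -10.348142 − 13 = -23.348142
θ=213°: x = r cos θ + √(L² − h²) = -15.934741 + 146.146722 = 130.211981
θ=295°: crank pin P = (r cos θ, r sin θ) = (8.029747, -17.219848)
θ=295°: h = r sin θ − e = -17.219848 − 13 = -30.219848
θ=295°: x = r cos θ + √(L² − h²) = 8.029747 + 144.881886 = 152.911633

θ=205°: 129.2784
θ=213°: 130.2120
θ=295°: 152.9116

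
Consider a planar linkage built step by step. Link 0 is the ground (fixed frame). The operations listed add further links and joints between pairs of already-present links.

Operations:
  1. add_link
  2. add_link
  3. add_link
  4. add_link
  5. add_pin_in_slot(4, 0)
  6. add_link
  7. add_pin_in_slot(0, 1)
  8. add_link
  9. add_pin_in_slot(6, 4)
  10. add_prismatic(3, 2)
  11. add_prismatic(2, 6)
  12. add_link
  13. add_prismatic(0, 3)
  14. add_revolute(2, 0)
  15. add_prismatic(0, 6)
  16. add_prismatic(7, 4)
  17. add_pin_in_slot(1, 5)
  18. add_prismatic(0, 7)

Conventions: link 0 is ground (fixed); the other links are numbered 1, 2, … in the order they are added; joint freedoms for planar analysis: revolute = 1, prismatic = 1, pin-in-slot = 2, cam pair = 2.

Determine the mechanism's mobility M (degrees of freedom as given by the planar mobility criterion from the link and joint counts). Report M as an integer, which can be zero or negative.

ground; <1,0,0>
#1 <2,0,0>
#2 <3,0,0>
#3 <4,0,0>
#4 <5,0,0>
PS:4↔0 J2 <5,0,1>
#5 <6,0,1>
PS:0↔1 J2 <6,0,2>
#6 <7,0,2>
PS:6↔4 J2 <7,0,3>
P:3↔2 J1 <7,1,3>
P:2↔6 J1 <7,2,3>
#7 <8,2,3>
P:0↔3 J1 <8,3,3>
R:2↔0 J1 <8,4,3>
P:0↔6 J1 <8,5,3>
P:7↔4 J1 <8,6,3>
PS:1↔5 J2 <8,6,4>
P:0↔7 J1 <8,7,4>
3×7 − 2×7 − 1×4 = 3

M = 3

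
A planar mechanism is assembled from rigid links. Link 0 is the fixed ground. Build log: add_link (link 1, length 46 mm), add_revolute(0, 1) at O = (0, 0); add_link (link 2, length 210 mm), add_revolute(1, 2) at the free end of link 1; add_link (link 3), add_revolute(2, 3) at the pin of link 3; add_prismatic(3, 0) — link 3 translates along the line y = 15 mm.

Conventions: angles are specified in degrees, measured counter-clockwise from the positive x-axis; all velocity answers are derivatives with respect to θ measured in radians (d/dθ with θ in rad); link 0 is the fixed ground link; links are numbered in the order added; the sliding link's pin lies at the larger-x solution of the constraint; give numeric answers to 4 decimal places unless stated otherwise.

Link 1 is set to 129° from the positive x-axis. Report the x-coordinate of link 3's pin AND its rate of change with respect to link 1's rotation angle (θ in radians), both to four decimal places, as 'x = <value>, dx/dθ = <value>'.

geometry: r = 46 mm, L = 210 mm, e = 15 mm
crank pin P = (r cos θ, r sin θ) = (-28.948738, 35.748714)
h = r sin θ − e = 35.748714 − 15 = 20.748714
x = r cos θ + √(L² − h²) = -28.948738 + 208.972464 = 180.023726
dx/dθ = −r sin θ − h·r cos θ/√(L² − h²) (θ in radians; h = 20.748714) = -32.874416

x = 180.0237, dx/dθ = -32.8744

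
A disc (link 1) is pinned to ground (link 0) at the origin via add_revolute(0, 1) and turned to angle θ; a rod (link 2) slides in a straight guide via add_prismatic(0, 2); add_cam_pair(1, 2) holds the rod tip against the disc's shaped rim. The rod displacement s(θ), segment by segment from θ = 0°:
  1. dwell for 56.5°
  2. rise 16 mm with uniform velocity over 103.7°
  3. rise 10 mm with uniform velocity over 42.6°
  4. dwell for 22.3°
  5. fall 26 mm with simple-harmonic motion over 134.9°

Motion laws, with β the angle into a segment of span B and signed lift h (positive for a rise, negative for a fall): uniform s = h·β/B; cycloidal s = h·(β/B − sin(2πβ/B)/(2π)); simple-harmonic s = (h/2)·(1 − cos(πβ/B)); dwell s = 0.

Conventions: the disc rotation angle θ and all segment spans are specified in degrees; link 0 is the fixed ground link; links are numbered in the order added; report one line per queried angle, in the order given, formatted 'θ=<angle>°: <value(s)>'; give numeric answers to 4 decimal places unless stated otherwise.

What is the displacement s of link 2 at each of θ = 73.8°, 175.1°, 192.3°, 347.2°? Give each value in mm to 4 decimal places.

segment 1 (0° to 56.5°, dwell): s unchanged at 0.0000
θ = 73.8° falls in segment 2 (56.5° to 160.2°, uniform, h = 16): β = 73.8 − 56.5 = 17.3°, B = 103.7°; Δs = 16·17.3/103.7 = 2.6692; s = 0.0000 + 2.6692 = 2.6692
segment 2 (56.5° to 160.2°, uniform, h = 16) is passed completely: s = 0.0000 + (16) = 16.0000
θ = 175.1° falls in segment 3 (160.2° to 202.8°, uniform, h = 10): β = 175.1 − 160.2 = 14.9°, B = 42.6°; Δs = 10·14.9/42.6 = 3.4977; s = 16.0000 + 3.4977 = 19.4977
θ = 192.3° falls in segment 3 (160.2° to 202.8°, uniform, h = 10): β = 192.3 − 160.2 = 32.1°, B = 42.6°; Δs = 10·32.1/42.6 = 7.5352; s = 16.0000 + 7.5352 = 23.5352
segment 3 (160.2° to 202.8°, uniform, h = 10) is passed completely: s = 16.0000 + (10) = 26.0000
segment 4 (202.8° to 225.1°, dwell): s unchanged at 26.0000
θ = 347.2° falls in segment 5 (225.1° to 360°, simple-harmonic, h = -26): β = 347.2 − 225.1 = 122.1°, B = 134.9°; Δs = -26/2·(1 − cos(π·0.9051)) = -25.4267; s = 26.0000 − 25.4267 = 0.5733

θ=73.8°: 2.6692
θ=175.1°: 19.4977
θ=192.3°: 23.5352
θ=347.2°: 0.5733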